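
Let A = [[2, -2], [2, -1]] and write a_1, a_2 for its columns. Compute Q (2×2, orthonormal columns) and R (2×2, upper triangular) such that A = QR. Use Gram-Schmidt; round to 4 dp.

e_1 = a_1/‖a_1‖ = (2, 2)/2.8284 = (0.7071, 0.7071).
r_{12} = e_1·a_2 = -2.1213.
u_2 = a_2 + 2.1213·e_1 = (-0.5000, 0.5000).
‖u_2‖ = 0.7071, so e_2 = (-0.7071, 0.7071).

Q = [[0.7071, -0.7071], [0.7071, 0.7071]], R = [[2.8284, -2.1213], [0.0000, 0.7071]]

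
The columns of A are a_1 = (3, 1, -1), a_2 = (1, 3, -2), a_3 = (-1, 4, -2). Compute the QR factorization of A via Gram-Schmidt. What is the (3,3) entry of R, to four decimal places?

e_1 = a_1/‖a_1‖ = (3, 1, -1)/3.3166 = (0.9045, 0.3015, -0.3015).
r_{12} = e_1·a_2 = 2.4121.
u_2 = a_2 − 2.4121·e_1 = (-1.1818, 2.2727, -1.2727).
‖u_2‖ = 2.8604, so e_2 = (-0.4132, 0.7946, -0.4449).
r_{13} = e_1·a_3 = 0.9045; r_{23} = e_2·a_3 = 4.4813.
u_3 = a_3 − 0.9045·e_1 − 4.4813·e_2 = (0.0333, 0.1667, 0.2667).
r_{33} = ‖u_3‖ = 0.3162.

r_{33} = 0.3162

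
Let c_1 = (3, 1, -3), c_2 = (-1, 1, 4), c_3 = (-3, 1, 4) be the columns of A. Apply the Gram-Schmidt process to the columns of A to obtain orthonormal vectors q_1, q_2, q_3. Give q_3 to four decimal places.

q_3 = (-0.5793, 0.7448, -0.3310)

q_1 = c_1/‖c_1‖ = (3, 1, -3)/4.3589 = (0.6882, 0.2294, -0.6882).
r_{12} = q_1·c_2 = -3.2118.
u_2 = c_2 + 3.2118·q_1 = (1.2105, 1.7368, 1.7895).
‖u_2‖ = 2.7720, so q_2 = (0.4367, 0.6266, 0.6455).
r_{13} = q_1·c_3 = -4.5883; r_{23} = q_2·c_3 = 1.8987.
u_3 = c_3 + 4.5883·q_1 − 1.8987·q_2 = (-0.6712, 0.8630, -0.3836).
‖u_3‖ = 1.1586, so q_3 = (-0.5793, 0.7448, -0.3310).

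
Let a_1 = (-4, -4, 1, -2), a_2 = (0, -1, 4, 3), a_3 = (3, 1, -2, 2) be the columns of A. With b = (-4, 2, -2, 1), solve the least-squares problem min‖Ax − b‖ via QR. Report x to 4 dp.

x = (-0.1390, -0.3097, -0.4437)

a_1 = (-4, -4, 1, -2); ‖a_1‖ = 6.0828, so e_1 = (-0.6576, -0.6576, 0.1644, -0.3288).
e_1·a_2 = (-0.6576)·0 + (-0.6576)·(-1) + 0.1644·4 + (-0.3288)·3 = 0.3288.
u_2 = a_2 − 0.3288·e_1 = (0.2162, -0.7838, 3.9459, 3.1081).
‖u_2‖ = 5.0884, so e_2 = (0.0425, -0.1540, 0.7755, 0.6108).
e_1·a_3 = (-0.6576)·3 + (-0.6576)·1 + 0.1644·(-2) + (-0.3288)·2 = -3.6168; e_2·a_3 = 0.0425·3 + (-0.1540)·1 + 0.7755·(-2) + 0.6108·2 = -0.3559.
u_3 = a_3 + 3.6168·e_1 + 0.3559·e_2 = (0.6367, -1.4332, -1.1294, 1.0282).
‖u_3‖ = 2.1891, so e_3 = (0.2909, -0.6547, -0.5159, 0.4697).
Qᵀb = (0.6576, -1.4182, -0.9713).
Back-substitute: x_3 = -0.9713/2.1891 = -0.4437.
x_2 = (-1.4182 + 0.3559·(-0.4437))/5.0884 = -0.3097.
x_1 = (0.6576 − 0.3288·(-0.3097) + 3.6168·(-0.4437))/6.0828 = -0.1390.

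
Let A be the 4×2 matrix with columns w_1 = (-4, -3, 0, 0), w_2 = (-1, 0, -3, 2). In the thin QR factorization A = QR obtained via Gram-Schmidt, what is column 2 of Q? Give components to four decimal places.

w_1 = (-4, -3, 0, 0); ‖w_1‖ = 5.0000, so e_1 = (-0.8000, -0.6000, 0.0000, 0.0000).
e_1·w_2 = (-0.8000)·(-1) + (-0.6000)·0 + 0.0000·(-3) + 0.0000·2 = 0.8000.
u_2 = w_2 − 0.8000·e_1 = (-0.3600, 0.4800, -3.0000, 2.0000).
‖u_2‖ = 3.6551, so e_2 = (-0.0985, 0.1313, -0.8208, 0.5472).

e_2 = (-0.0985, 0.1313, -0.8208, 0.5472)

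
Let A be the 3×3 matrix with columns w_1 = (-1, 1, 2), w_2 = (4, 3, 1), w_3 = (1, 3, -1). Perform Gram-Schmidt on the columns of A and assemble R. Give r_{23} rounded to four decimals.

r_{23} = 2.3610

q_1 = w_1/‖w_1‖ = (-1, 1, 2)/2.4495 = (-0.4082, 0.4082, 0.8165).
r_{12} = q_1·w_2 = 0.4082.
u_2 = w_2 − 0.4082·q_1 = (4.1667, 2.8333, 0.6667).
‖u_2‖ = 5.0827, so q_2 = (0.8198, 0.5575, 0.1312).
r_{23} = q_2·w_3 = 2.3610.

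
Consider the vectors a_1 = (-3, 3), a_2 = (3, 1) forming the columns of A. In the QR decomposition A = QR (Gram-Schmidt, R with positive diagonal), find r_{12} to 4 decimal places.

e_1 = a_1/‖a_1‖ = (-3, 3)/4.2426 = (-0.7071, 0.7071).
r_{12} = e_1·a_2 = -1.4142.

r_{12} = -1.4142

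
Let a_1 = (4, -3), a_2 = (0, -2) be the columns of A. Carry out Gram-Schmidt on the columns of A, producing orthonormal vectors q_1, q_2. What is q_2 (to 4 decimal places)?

a_1 = (4, -3); ‖a_1‖ = 5.0000, so q_1 = (0.8000, -0.6000).
q_1·a_2 = 0.8000·0 + (-0.6000)·(-2) = 1.2000.
u_2 = a_2 − 1.2000·q_1 = (-0.9600, -1.2800).
‖u_2‖ = 1.6000, so q_2 = (-0.6000, -0.8000).

q_2 = (-0.6000, -0.8000)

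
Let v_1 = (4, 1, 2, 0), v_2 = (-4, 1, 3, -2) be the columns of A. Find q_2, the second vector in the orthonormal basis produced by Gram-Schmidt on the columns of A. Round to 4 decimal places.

q_2 = (-0.4470, 0.2794, 0.7544, -0.3912)

v_1 = (4, 1, 2, 0); ‖v_1‖ = 4.5826, so q_1 = (0.8729, 0.2182, 0.4364, 0.0000).
q_1·v_2 = 0.8729·(-4) + 0.2182·1 + 0.4364·3 + 0.0000·(-2) = -1.9640.
u_2 = v_2 + 1.9640·q_1 = (-2.2857, 1.4286, 3.8571, -2.0000).
‖u_2‖ = 5.1130, so q_2 = (-0.4470, 0.2794, 0.7544, -0.3912).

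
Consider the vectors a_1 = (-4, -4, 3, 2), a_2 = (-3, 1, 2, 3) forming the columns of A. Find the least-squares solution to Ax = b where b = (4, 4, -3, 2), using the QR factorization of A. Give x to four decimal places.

q_1 = a_1/‖a_1‖ = (-4, -4, 3, 2)/6.7082 = (-0.5963, -0.5963, 0.4472, 0.2981).
r_{12} = q_1·a_2 = 2.9814.
u_2 = a_2 − 2.9814·q_1 = (-1.2222, 2.7778, 0.6667, 2.1111).
‖u_2‖ = 3.7565, so q_2 = (-0.3254, 0.7395, 0.1775, 0.5620).
Qᵀb = (-5.5156, 2.2480).
Back-substitute: x_2 = 2.2480/3.7565 = 0.5984.
x_1 = (-5.5156 − 2.9814·0.5984)/6.7082 = -1.0882.

x = (-1.0882, 0.5984)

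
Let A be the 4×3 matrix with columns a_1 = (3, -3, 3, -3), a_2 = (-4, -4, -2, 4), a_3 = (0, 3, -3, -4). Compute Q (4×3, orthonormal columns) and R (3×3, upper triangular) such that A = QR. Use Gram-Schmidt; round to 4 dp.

Q = [[0.5000, -0.3812, -0.2219], [-0.5000, -0.8387, -0.1624], [0.5000, -0.0762, -0.6494], [-0.5000, 0.3812, -0.7090]], R = [[6.0000, -3.0000, -1.0000], [0.0000, 6.5574, -3.8125], [0.0000, 0.0000, 4.2971]]

a_1 = (3, -3, 3, -3); ‖a_1‖ = 6.0000, so q_1 = (0.5000, -0.5000, 0.5000, -0.5000).
q_1·a_2 = 0.5000·(-4) + (-0.5000)·(-4) + 0.5000·(-2) + (-0.5000)·4 = -3.0000.
u_2 = a_2 + 3.0000·q_1 = (-2.5000, -5.5000, -0.5000, 2.5000).
‖u_2‖ = 6.5574, so q_2 = (-0.3812, -0.8387, -0.0762, 0.3812).
q_1·a_3 = 0.5000·0 + (-0.5000)·3 + 0.5000·(-3) + (-0.5000)·(-4) = -1.0000; q_2·a_3 = (-0.3812)·0 + (-0.8387)·3 + (-0.0762)·(-3) + 0.3812·(-4) = -3.8125.
u_3 = a_3 + 1.0000·q_1 + 3.8125·q_2 = (-0.9535, -0.6977, -2.7907, -3.0465).
‖u_3‖ = 4.2971, so q_3 = (-0.2219, -0.1624, -0.6494, -0.7090).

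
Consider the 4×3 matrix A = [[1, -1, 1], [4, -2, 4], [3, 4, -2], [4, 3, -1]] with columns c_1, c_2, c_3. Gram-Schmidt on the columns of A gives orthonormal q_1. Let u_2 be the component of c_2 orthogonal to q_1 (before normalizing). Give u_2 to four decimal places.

q_1 = c_1/‖c_1‖ = (1, 4, 3, 4)/6.4807 = (0.1543, 0.6172, 0.4629, 0.6172).
r_{12} = q_1·c_2 = 2.3146.
u_2 = c_2 − 2.3146·q_1 = (-1.3571, -3.4286, 2.9286, 1.5714).

u_2 = (-1.3571, -3.4286, 2.9286, 1.5714)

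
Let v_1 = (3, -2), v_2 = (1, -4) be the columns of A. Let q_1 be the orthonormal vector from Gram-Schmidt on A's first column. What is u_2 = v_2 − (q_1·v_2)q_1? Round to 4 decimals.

u_2 = (-1.5385, -2.3077)

v_1 = (3, -2); ‖v_1‖ = 3.6056, so q_1 = (0.8321, -0.5547).
q_1·v_2 = 0.8321·1 + (-0.5547)·(-4) = 3.0509.
u_2 = v_2 − 3.0509·q_1 = (-1.5385, -2.3077).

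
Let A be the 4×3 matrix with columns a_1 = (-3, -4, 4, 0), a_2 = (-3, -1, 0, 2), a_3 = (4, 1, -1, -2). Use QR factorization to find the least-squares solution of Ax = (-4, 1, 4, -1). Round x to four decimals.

a_1 = (-3, -4, 4, 0); ‖a_1‖ = 6.4031, so e_1 = (-0.4685, -0.6247, 0.6247, 0.0000).
e_1·a_2 = (-0.4685)·(-3) + (-0.6247)·(-1) + 0.6247·0 + 0.0000·2 = 2.0303.
u_2 = a_2 − 2.0303·e_1 = (-2.0488, 0.2683, -1.2683, 2.0000).
‖u_2‖ = 3.1429, so e_2 = (-0.6519, 0.0854, -0.4035, 0.6363).
e_1·a_3 = (-0.4685)·4 + (-0.6247)·1 + 0.6247·(-1) + 0.0000·(-2) = -3.1235; e_2·a_3 = (-0.6519)·4 + 0.0854·1 + (-0.4035)·(-1) + 0.6363·(-2) = -3.3913.
u_3 = a_3 + 3.1235·e_1 + 3.3913·e_2 = (0.3259, -0.6617, -0.4173, 0.1580).
‖u_3‖ = 0.8621, so e_3 = (0.3781, -0.7676, -0.4840, 0.1833).
Qᵀb = (3.7482, 0.4423, -4.3993).
Back-substitute: x_3 = -4.3993/0.8621 = -5.1030.
x_2 = (0.4423 + 3.3913·(-5.1030))/3.1429 = -5.3654.
x_1 = (3.7482 − 2.0303·(-5.3654) + 3.1235·(-5.1030))/6.4031 = -0.2027.

x = (-0.2027, -5.3654, -5.1030)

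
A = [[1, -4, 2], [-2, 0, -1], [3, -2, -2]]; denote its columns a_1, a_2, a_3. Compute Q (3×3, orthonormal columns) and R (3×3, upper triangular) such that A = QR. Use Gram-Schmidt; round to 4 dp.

Q = [[0.2673, -0.9163, 0.2981], [-0.5345, -0.3984, -0.7454], [0.8018, 0.0398, -0.5963]], R = [[3.7417, -2.6726, -0.5345], [0.0000, 3.5857, -1.5140], [0.0000, 0.0000, 2.5342]]

a_1 = (1, -2, 3); ‖a_1‖ = 3.7417, so q_1 = (0.2673, -0.5345, 0.8018).
q_1·a_2 = 0.2673·(-4) + (-0.5345)·0 + 0.8018·(-2) = -2.6726.
u_2 = a_2 + 2.6726·q_1 = (-3.2857, -1.4286, 0.1429).
‖u_2‖ = 3.5857, so q_2 = (-0.9163, -0.3984, 0.0398).
q_1·a_3 = 0.2673·2 + (-0.5345)·(-1) + 0.8018·(-2) = -0.5345; q_2·a_3 = (-0.9163)·2 + (-0.3984)·(-1) + 0.0398·(-2) = -1.5140.
u_3 = a_3 + 0.5345·q_1 + 1.5140·q_2 = (0.7556, -1.8889, -1.5111).
‖u_3‖ = 2.5342, so q_3 = (0.2981, -0.7454, -0.5963).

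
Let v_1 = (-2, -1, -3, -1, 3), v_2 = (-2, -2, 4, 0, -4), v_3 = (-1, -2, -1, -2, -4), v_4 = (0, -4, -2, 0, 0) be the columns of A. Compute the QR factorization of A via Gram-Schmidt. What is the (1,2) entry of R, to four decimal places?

r_{12} = -3.6742

v_1 = (-2, -1, -3, -1, 3); ‖v_1‖ = 4.8990, so q_1 = (-0.4082, -0.2041, -0.6124, -0.2041, 0.6124).
r_{12} = q_1·v_2 = -3.6742.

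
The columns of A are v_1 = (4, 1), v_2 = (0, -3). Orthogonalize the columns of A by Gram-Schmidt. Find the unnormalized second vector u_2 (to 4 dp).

v_1 = (4, 1); ‖v_1‖ = 4.1231, so e_1 = (0.9701, 0.2425).
e_1·v_2 = 0.9701·0 + 0.2425·(-3) = -0.7276.
u_2 = v_2 + 0.7276·e_1 = (0.7059, -2.8235).

u_2 = (0.7059, -2.8235)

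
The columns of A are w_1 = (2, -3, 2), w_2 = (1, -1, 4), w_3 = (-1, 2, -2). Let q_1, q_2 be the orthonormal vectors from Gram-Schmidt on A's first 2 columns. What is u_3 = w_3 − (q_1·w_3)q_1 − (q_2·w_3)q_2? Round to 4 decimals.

u_3 = (0.2920, 0.1752, -0.0292)

w_1 = (2, -3, 2); ‖w_1‖ = 4.1231, so q_1 = (0.4851, -0.7276, 0.4851).
q_1·w_2 = 0.4851·1 + (-0.7276)·(-1) + 0.4851·4 = 3.1530.
u_2 = w_2 − 3.1530·q_1 = (-0.5294, 1.2941, 2.4706).
‖u_2‖ = 2.8388, so q_2 = (-0.1865, 0.4559, 0.8703).
q_1·w_3 = 0.4851·(-1) + (-0.7276)·2 + 0.4851·(-2) = -2.9104; q_2·w_3 = (-0.1865)·(-1) + 0.4559·2 + 0.8703·(-2) = -0.6424.
u_3 = w_3 + 2.9104·q_1 + 0.6424·q_2 = (0.2920, 0.1752, -0.0292).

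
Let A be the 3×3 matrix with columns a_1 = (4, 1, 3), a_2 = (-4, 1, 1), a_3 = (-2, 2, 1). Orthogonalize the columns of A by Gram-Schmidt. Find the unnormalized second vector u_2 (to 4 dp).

u_2 = (-2.1538, 1.4615, 2.3846)

a_1 = (4, 1, 3); ‖a_1‖ = 5.0990, so e_1 = (0.7845, 0.1961, 0.5883).
e_1·a_2 = 0.7845·(-4) + 0.1961·1 + 0.5883·1 = -2.3534.
u_2 = a_2 + 2.3534·e_1 = (-2.1538, 1.4615, 2.3846).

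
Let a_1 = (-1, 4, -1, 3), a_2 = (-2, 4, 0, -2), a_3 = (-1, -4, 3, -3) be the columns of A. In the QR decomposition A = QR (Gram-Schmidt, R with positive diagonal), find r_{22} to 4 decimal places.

a_1 = (-1, 4, -1, 3); ‖a_1‖ = 5.1962, so q_1 = (-0.1925, 0.7698, -0.1925, 0.5774).
q_1·a_2 = (-0.1925)·(-2) + 0.7698·4 + (-0.1925)·0 + 0.5774·(-2) = 2.3094.
u_2 = a_2 − 2.3094·q_1 = (-1.5556, 2.2222, 0.4444, -3.3333).
r_{22} = ‖u_2‖ = 4.3205.

r_{22} = 4.3205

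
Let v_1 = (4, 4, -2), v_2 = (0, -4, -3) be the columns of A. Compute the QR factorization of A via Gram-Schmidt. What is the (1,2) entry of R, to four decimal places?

e_1 = v_1/‖v_1‖ = (4, 4, -2)/6.0000 = (0.6667, 0.6667, -0.3333).
r_{12} = e_1·v_2 = -1.6667.

r_{12} = -1.6667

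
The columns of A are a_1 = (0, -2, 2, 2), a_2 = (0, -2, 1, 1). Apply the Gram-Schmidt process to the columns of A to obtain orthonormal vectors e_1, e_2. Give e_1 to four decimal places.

a_1 = (0, -2, 2, 2); ‖a_1‖ = 3.4641, so e_1 = (0.0000, -0.5774, 0.5774, 0.5774).

e_1 = (0.0000, -0.5774, 0.5774, 0.5774)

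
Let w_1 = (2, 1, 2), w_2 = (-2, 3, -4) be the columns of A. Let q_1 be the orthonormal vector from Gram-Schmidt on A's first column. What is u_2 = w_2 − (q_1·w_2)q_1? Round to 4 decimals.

u_2 = (0.0000, 4.0000, -2.0000)

w_1 = (2, 1, 2); ‖w_1‖ = 3.0000, so q_1 = (0.6667, 0.3333, 0.6667).
q_1·w_2 = 0.6667·(-2) + 0.3333·3 + 0.6667·(-4) = -3.0000.
u_2 = w_2 + 3.0000·q_1 = (0.0000, 4.0000, -2.0000).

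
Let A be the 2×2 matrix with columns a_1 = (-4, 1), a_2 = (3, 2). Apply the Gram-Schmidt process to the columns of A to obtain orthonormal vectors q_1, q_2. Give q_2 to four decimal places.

a_1 = (-4, 1); ‖a_1‖ = 4.1231, so q_1 = (-0.9701, 0.2425).
q_1·a_2 = (-0.9701)·3 + 0.2425·2 = -2.4254.
u_2 = a_2 + 2.4254·q_1 = (0.6471, 2.5882).
‖u_2‖ = 2.6679, so q_2 = (0.2425, 0.9701).

q_2 = (0.2425, 0.9701)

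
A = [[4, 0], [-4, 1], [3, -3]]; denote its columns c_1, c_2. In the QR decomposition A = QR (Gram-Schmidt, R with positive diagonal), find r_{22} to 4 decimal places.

c_1 = (4, -4, 3); ‖c_1‖ = 6.4031, so e_1 = (0.6247, -0.6247, 0.4685).
e_1·c_2 = 0.6247·0 + (-0.6247)·1 + 0.4685·(-3) = -2.0303.
u_2 = c_2 + 2.0303·e_1 = (1.2683, -0.2683, -2.0488).
r_{22} = ‖u_2‖ = 2.4245.

r_{22} = 2.4245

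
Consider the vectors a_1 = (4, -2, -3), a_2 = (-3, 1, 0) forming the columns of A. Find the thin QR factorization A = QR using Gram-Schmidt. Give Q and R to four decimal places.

Q = [[0.7428, -0.5937], [-0.3714, 0.0192], [-0.5571, -0.8044]], R = [[5.3852, -2.5997], [0.0000, 1.8004]]

q_1 = a_1/‖a_1‖ = (4, -2, -3)/5.3852 = (0.7428, -0.3714, -0.5571).
r_{12} = q_1·a_2 = -2.5997.
u_2 = a_2 + 2.5997·q_1 = (-1.0690, 0.0345, -1.4483).
‖u_2‖ = 1.8004, so q_2 = (-0.5937, 0.0192, -0.8044).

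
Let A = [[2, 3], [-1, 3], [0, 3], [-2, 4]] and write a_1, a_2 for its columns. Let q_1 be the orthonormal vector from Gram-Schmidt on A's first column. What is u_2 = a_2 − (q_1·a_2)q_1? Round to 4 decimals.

u_2 = (4.1111, 2.4444, 3.0000, 2.8889)

q_1 = a_1/‖a_1‖ = (2, -1, 0, -2)/3.0000 = (0.6667, -0.3333, 0.0000, -0.6667).
r_{12} = q_1·a_2 = -1.6667.
u_2 = a_2 + 1.6667·q_1 = (4.1111, 2.4444, 3.0000, 2.8889).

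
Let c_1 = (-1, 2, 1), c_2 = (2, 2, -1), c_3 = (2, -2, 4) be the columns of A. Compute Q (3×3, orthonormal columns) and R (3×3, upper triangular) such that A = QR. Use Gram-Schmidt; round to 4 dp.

Q = [[-0.4082, 0.7290, 0.5494], [0.8165, 0.5608, -0.1374], [0.4082, -0.3925, 0.8242]], R = [[2.4495, 0.4082, -0.8165], [0.0000, 2.9721, -1.2337], [0.0000, 0.0000, 4.6703]]

q_1 = c_1/‖c_1‖ = (-1, 2, 1)/2.4495 = (-0.4082, 0.8165, 0.4082).
r_{12} = q_1·c_2 = 0.4082.
u_2 = c_2 − 0.4082·q_1 = (2.1667, 1.6667, -1.1667).
‖u_2‖ = 2.9721, so q_2 = (0.7290, 0.5608, -0.3925).
r_{13} = q_1·c_3 = -0.8165; r_{23} = q_2·c_3 = -1.2337.
u_3 = c_3 + 0.8165·q_1 + 1.2337·q_2 = (2.5660, -0.6415, 3.8491).
‖u_3‖ = 4.6703, so q_3 = (0.5494, -0.1374, 0.8242).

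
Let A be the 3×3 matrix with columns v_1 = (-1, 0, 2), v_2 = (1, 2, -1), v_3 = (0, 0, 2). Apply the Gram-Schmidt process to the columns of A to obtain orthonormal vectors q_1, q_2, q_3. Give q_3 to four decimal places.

v_1 = (-1, 0, 2); ‖v_1‖ = 2.2361, so q_1 = (-0.4472, 0.0000, 0.8944).
q_1·v_2 = (-0.4472)·1 + 0.0000·2 + 0.8944·(-1) = -1.3416.
u_2 = v_2 + 1.3416·q_1 = (0.4000, 2.0000, 0.2000).
‖u_2‖ = 2.0494, so q_2 = (0.1952, 0.9759, 0.0976).
q_1·v_3 = (-0.4472)·0 + 0.0000·0 + 0.8944·2 = 1.7889; q_2·v_3 = 0.1952·0 + 0.9759·0 + 0.0976·2 = 0.1952.
u_3 = v_3 − 1.7889·q_1 − 0.1952·q_2 = (0.7619, -0.1905, 0.3810).
‖u_3‖ = 0.8729, so q_3 = (0.8729, -0.2182, 0.4364).

q_3 = (0.8729, -0.2182, 0.4364)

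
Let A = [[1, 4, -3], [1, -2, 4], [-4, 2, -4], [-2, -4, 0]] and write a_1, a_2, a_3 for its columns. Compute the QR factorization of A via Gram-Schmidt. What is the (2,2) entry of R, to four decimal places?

e_1 = a_1/‖a_1‖ = (1, 1, -4, -2)/4.6904 = (0.2132, 0.2132, -0.8528, -0.4264).
r_{12} = e_1·a_2 = 0.4264.
u_2 = a_2 − 0.4264·e_1 = (3.9091, -2.0909, 2.3636, -3.8182).
r_{22} = ‖u_2‖ = 6.3102.

r_{22} = 6.3102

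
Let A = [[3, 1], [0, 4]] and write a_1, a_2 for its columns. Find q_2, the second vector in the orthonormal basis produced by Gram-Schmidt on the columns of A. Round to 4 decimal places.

q_1 = a_1/‖a_1‖ = (3, 0)/3.0000 = (1.0000, 0.0000).
r_{12} = q_1·a_2 = 1.0000.
u_2 = a_2 − 1.0000·q_1 = (0.0000, 4.0000).
‖u_2‖ = 4.0000, so q_2 = (0.0000, 1.0000).

q_2 = (0.0000, 1.0000)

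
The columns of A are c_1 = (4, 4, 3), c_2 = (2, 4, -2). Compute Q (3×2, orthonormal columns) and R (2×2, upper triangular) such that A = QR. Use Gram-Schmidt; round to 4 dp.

Q = [[0.6247, 0.0608], [0.6247, 0.5593], [0.4685, -0.8268]], R = [[6.4031, 2.8111], [0.0000, 4.0122]]

c_1 = (4, 4, 3); ‖c_1‖ = 6.4031, so e_1 = (0.6247, 0.6247, 0.4685).
e_1·c_2 = 0.6247·2 + 0.6247·4 + 0.4685·(-2) = 2.8111.
u_2 = c_2 − 2.8111·e_1 = (0.2439, 2.2439, -3.3171).
‖u_2‖ = 4.0122, so e_2 = (0.0608, 0.5593, -0.8268).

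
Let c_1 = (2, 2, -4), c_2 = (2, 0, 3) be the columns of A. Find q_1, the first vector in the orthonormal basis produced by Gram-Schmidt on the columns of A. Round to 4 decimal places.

q_1 = c_1/‖c_1‖ = (2, 2, -4)/4.8990 = (0.4082, 0.4082, -0.8165).

q_1 = (0.4082, 0.4082, -0.8165)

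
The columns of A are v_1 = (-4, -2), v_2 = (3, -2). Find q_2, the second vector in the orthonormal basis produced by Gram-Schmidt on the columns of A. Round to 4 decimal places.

v_1 = (-4, -2); ‖v_1‖ = 4.4721, so q_1 = (-0.8944, -0.4472).
q_1·v_2 = (-0.8944)·3 + (-0.4472)·(-2) = -1.7889.
u_2 = v_2 + 1.7889·q_1 = (1.4000, -2.8000).
‖u_2‖ = 3.1305, so q_2 = (0.4472, -0.8944).

q_2 = (0.4472, -0.8944)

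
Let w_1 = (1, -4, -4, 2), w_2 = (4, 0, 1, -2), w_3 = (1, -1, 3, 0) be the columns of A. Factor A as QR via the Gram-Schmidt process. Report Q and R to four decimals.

w_1 = (1, -4, -4, 2); ‖w_1‖ = 6.0828, so e_1 = (0.1644, -0.6576, -0.6576, 0.3288).
e_1·w_2 = 0.1644·4 + (-0.6576)·0 + (-0.6576)·1 + 0.3288·(-2) = -0.6576.
u_2 = w_2 + 0.6576·e_1 = (4.1081, -0.4324, 0.5676, -1.7838).
‖u_2‖ = 4.5351, so e_2 = (0.9058, -0.0954, 0.1251, -0.3933).
e_1·w_3 = 0.1644·1 + (-0.6576)·(-1) + (-0.6576)·3 + 0.3288·0 = -1.1508; e_2·w_3 = 0.9058·1 + (-0.0954)·(-1) + 0.1251·3 + (-0.3933)·0 = 1.3766.
u_3 = w_3 + 1.1508·e_1 − 1.3766·e_2 = (-0.0578, -1.6255, 2.0710, 0.9198).
‖u_3‖ = 2.7894, so e_3 = (-0.0207, -0.5827, 0.7424, 0.3298).

Q = [[0.1644, 0.9058, -0.0207], [-0.6576, -0.0954, -0.5827], [-0.6576, 0.1251, 0.7424], [0.3288, -0.3933, 0.3298]], R = [[6.0828, -0.6576, -1.1508], [0.0000, 4.5351, 1.3766], [0.0000, 0.0000, 2.7894]]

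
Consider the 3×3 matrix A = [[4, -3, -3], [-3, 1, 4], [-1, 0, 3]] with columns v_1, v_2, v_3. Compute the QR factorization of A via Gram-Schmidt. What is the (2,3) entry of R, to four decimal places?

r_{23} = -2.2210

e_1 = v_1/‖v_1‖ = (4, -3, -1)/5.0990 = (0.7845, -0.5883, -0.1961).
r_{12} = e_1·v_2 = -2.9417.
u_2 = v_2 + 2.9417·e_1 = (-0.6923, -0.7308, -0.5769).
‖u_2‖ = 1.1602, so e_2 = (-0.5967, -0.6298, -0.4972).
r_{23} = e_2·v_3 = -2.2210.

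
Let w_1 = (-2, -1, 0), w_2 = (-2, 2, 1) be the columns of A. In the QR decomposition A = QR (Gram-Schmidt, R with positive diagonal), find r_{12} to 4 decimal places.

r_{12} = 0.8944

w_1 = (-2, -1, 0); ‖w_1‖ = 2.2361, so e_1 = (-0.8944, -0.4472, 0.0000).
r_{12} = e_1·w_2 = 0.8944.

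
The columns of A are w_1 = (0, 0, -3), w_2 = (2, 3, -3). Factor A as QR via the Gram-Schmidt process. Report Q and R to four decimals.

q_1 = w_1/‖w_1‖ = (0, 0, -3)/3.0000 = (0.0000, 0.0000, -1.0000).
r_{12} = q_1·w_2 = 3.0000.
u_2 = w_2 − 3.0000·q_1 = (2.0000, 3.0000, 0.0000).
‖u_2‖ = 3.6056, so q_2 = (0.5547, 0.8321, 0.0000).

Q = [[0.0000, 0.5547], [0.0000, 0.8321], [-1.0000, 0.0000]], R = [[3.0000, 3.0000], [0.0000, 3.6056]]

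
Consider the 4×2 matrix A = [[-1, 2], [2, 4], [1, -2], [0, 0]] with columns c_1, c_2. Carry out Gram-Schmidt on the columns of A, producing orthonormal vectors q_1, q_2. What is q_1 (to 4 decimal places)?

c_1 = (-1, 2, 1, 0); ‖c_1‖ = 2.4495, so q_1 = (-0.4082, 0.8165, 0.4082, 0.0000).

q_1 = (-0.4082, 0.8165, 0.4082, 0.0000)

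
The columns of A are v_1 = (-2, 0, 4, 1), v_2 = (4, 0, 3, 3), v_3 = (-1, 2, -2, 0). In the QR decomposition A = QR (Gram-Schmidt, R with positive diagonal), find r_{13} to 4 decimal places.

r_{13} = -1.3093

v_1 = (-2, 0, 4, 1); ‖v_1‖ = 4.5826, so e_1 = (-0.4364, 0.0000, 0.8729, 0.2182).
r_{13} = e_1·v_3 = -1.3093.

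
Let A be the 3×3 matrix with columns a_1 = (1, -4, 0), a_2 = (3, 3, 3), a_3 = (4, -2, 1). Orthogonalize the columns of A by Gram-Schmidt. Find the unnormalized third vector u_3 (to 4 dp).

u_3 = (0.8571, 0.2143, -1.0714)

a_1 = (1, -4, 0); ‖a_1‖ = 4.1231, so e_1 = (0.2425, -0.9701, 0.0000).
e_1·a_2 = 0.2425·3 + (-0.9701)·3 + 0.0000·3 = -2.1828.
u_2 = a_2 + 2.1828·e_1 = (3.5294, 0.8824, 3.0000).
‖u_2‖ = 4.7154, so e_2 = (0.7485, 0.1871, 0.6362).
e_1·a_3 = 0.2425·4 + (-0.9701)·(-2) + 0.0000·1 = 2.9104; e_2·a_3 = 0.7485·4 + 0.1871·(-2) + 0.6362·1 = 3.2559.
u_3 = a_3 − 2.9104·e_1 − 3.2559·e_2 = (0.8571, 0.2143, -1.0714).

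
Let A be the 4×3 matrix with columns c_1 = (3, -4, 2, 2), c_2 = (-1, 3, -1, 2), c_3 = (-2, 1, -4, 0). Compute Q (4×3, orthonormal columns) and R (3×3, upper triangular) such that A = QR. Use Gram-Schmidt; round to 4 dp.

Q = [[0.5222, 0.0578, -0.1213], [-0.6963, 0.4531, -0.4431], [0.3482, -0.0675, -0.8722], [0.3482, 0.8870, 0.1679]], R = [[5.7446, -2.2630, -3.1334], [0.0000, 3.1431, 0.6074], [0.0000, 0.0000, 3.2883]]

q_1 = c_1/‖c_1‖ = (3, -4, 2, 2)/5.7446 = (0.5222, -0.6963, 0.3482, 0.3482).
r_{12} = q_1·c_2 = -2.2630.
u_2 = c_2 + 2.2630·q_1 = (0.1818, 1.4242, -0.2121, 2.7879).
‖u_2‖ = 3.1431, so q_2 = (0.0578, 0.4531, -0.0675, 0.8870).
r_{13} = q_1·c_3 = -3.1334; r_{23} = q_2·c_3 = 0.6074.
u_3 = c_3 + 3.1334·q_1 − 0.6074·q_2 = (-0.3988, -1.4571, -2.8681, 0.5521).
‖u_3‖ = 3.2883, so q_3 = (-0.1213, -0.4431, -0.8722, 0.1679).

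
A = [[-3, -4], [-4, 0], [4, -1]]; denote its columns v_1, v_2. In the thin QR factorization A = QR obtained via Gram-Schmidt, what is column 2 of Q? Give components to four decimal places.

q_1 = v_1/‖v_1‖ = (-3, -4, 4)/6.4031 = (-0.4685, -0.6247, 0.6247).
r_{12} = q_1·v_2 = 1.2494.
u_2 = v_2 − 1.2494·q_1 = (-3.4146, 0.7805, -1.7805).
‖u_2‖ = 3.9293, so q_2 = (-0.8690, 0.1986, -0.4531).

q_2 = (-0.8690, 0.1986, -0.4531)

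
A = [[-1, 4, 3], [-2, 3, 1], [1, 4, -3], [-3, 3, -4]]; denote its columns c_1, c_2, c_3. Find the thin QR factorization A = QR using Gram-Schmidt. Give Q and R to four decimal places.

Q = [[-0.2582, 0.5071, 0.6411], [-0.5164, 0.1690, 0.2908], [0.2582, 0.8452, -0.4428], [-0.7746, 0.0000, -0.5552]], R = [[3.8730, -3.8730, 1.0328], [0.0000, 5.9161, -0.8452], [0.0000, 0.0000, 5.7636]]

e_1 = c_1/‖c_1‖ = (-1, -2, 1, -3)/3.8730 = (-0.2582, -0.5164, 0.2582, -0.7746).
r_{12} = e_1·c_2 = -3.8730.
u_2 = c_2 + 3.8730·e_1 = (3.0000, 1.0000, 5.0000, 0.0000).
‖u_2‖ = 5.9161, so e_2 = (0.5071, 0.1690, 0.8452, 0.0000).
r_{13} = e_1·c_3 = 1.0328; r_{23} = e_2·c_3 = -0.8452.
u_3 = c_3 − 1.0328·e_1 + 0.8452·e_2 = (3.6952, 1.6762, -2.5524, -3.2000).
‖u_3‖ = 5.7636, so e_3 = (0.6411, 0.2908, -0.4428, -0.5552).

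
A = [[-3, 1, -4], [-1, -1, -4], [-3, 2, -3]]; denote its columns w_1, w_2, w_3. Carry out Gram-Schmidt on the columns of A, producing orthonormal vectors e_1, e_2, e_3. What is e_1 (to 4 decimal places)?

e_1 = (-0.6882, -0.2294, -0.6882)

w_1 = (-3, -1, -3); ‖w_1‖ = 4.3589, so e_1 = (-0.6882, -0.2294, -0.6882).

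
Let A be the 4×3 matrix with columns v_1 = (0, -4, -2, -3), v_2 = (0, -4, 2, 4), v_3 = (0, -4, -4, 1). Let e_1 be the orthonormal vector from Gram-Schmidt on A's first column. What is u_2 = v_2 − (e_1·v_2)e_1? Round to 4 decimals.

u_2 = (0.0000, -4.0000, 2.0000, 4.0000)

v_1 = (0, -4, -2, -3); ‖v_1‖ = 5.3852, so e_1 = (0.0000, -0.7428, -0.3714, -0.5571).
e_1·v_2 = 0.0000·0 + (-0.7428)·(-4) + (-0.3714)·2 + (-0.5571)·4 = 0.0000.
u_2 = v_2 + 0.0000·e_1 = (0.0000, -4.0000, 2.0000, 4.0000).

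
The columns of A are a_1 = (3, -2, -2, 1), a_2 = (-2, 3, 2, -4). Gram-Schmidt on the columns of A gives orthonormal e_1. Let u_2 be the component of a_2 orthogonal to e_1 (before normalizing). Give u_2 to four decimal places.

e_1 = a_1/‖a_1‖ = (3, -2, -2, 1)/4.2426 = (0.7071, -0.4714, -0.4714, 0.2357).
r_{12} = e_1·a_2 = -4.7140.
u_2 = a_2 + 4.7140·e_1 = (1.3333, 0.7778, -0.2222, -2.8889).

u_2 = (1.3333, 0.7778, -0.2222, -2.8889)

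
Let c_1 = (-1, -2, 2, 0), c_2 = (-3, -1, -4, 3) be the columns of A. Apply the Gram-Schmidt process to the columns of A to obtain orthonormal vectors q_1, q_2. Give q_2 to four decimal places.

c_1 = (-1, -2, 2, 0); ‖c_1‖ = 3.0000, so q_1 = (-0.3333, -0.6667, 0.6667, 0.0000).
q_1·c_2 = (-0.3333)·(-3) + (-0.6667)·(-1) + 0.6667·(-4) + 0.0000·3 = -1.0000.
u_2 = c_2 + 1.0000·q_1 = (-3.3333, -1.6667, -3.3333, 3.0000).
‖u_2‖ = 5.8310, so q_2 = (-0.5717, -0.2858, -0.5717, 0.5145).

q_2 = (-0.5717, -0.2858, -0.5717, 0.5145)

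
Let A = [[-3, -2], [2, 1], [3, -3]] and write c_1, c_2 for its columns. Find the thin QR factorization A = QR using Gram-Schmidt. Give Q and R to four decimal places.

e_1 = c_1/‖c_1‖ = (-3, 2, 3)/4.6904 = (-0.6396, 0.4264, 0.6396).
r_{12} = e_1·c_2 = -0.2132.
u_2 = c_2 + 0.2132·e_1 = (-2.1364, 1.0909, -2.8636).
‖u_2‖ = 3.7356, so e_2 = (-0.5719, 0.2920, -0.7666).

Q = [[-0.6396, -0.5719], [0.4264, 0.2920], [0.6396, -0.7666]], R = [[4.6904, -0.2132], [0.0000, 3.7356]]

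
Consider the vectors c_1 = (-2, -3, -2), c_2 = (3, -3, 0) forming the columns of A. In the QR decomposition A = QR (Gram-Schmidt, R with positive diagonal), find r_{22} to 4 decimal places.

c_1 = (-2, -3, -2); ‖c_1‖ = 4.1231, so e_1 = (-0.4851, -0.7276, -0.4851).
e_1·c_2 = (-0.4851)·3 + (-0.7276)·(-3) + (-0.4851)·0 = 0.7276.
u_2 = c_2 − 0.7276·e_1 = (3.3529, -2.4706, 0.3529).
r_{22} = ‖u_2‖ = 4.1798.

r_{22} = 4.1798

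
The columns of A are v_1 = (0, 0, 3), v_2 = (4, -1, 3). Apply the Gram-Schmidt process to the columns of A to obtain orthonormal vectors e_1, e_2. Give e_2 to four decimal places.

e_1 = v_1/‖v_1‖ = (0, 0, 3)/3.0000 = (0.0000, 0.0000, 1.0000).
r_{12} = e_1·v_2 = 3.0000.
u_2 = v_2 − 3.0000·e_1 = (4.0000, -1.0000, 0.0000).
‖u_2‖ = 4.1231, so e_2 = (0.9701, -0.2425, 0.0000).

e_2 = (0.9701, -0.2425, 0.0000)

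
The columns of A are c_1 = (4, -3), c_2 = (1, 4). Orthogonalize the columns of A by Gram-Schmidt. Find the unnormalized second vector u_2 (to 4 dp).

e_1 = c_1/‖c_1‖ = (4, -3)/5.0000 = (0.8000, -0.6000).
r_{12} = e_1·c_2 = -1.6000.
u_2 = c_2 + 1.6000·e_1 = (2.2800, 3.0400).

u_2 = (2.2800, 3.0400)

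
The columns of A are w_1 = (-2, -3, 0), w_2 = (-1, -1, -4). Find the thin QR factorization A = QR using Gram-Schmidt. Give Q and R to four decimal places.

Q = [[-0.5547, -0.0576], [-0.8321, 0.0384], [0.0000, -0.9976]], R = [[3.6056, 1.3868], [0.0000, 4.0096]]

w_1 = (-2, -3, 0); ‖w_1‖ = 3.6056, so e_1 = (-0.5547, -0.8321, 0.0000).
e_1·w_2 = (-0.5547)·(-1) + (-0.8321)·(-1) + 0.0000·(-4) = 1.3868.
u_2 = w_2 − 1.3868·e_1 = (-0.2308, 0.1538, -4.0000).
‖u_2‖ = 4.0096, so e_2 = (-0.0576, 0.0384, -0.9976).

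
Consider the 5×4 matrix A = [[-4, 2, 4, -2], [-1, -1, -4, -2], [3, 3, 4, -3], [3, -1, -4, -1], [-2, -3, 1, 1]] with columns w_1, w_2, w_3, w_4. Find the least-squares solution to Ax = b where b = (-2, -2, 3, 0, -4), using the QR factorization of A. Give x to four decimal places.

x = (0.5661, 1.1058, -0.1190, 0.5688)

w_1 = (-4, -1, 3, 3, -2); ‖w_1‖ = 6.2450, so e_1 = (-0.6405, -0.1601, 0.4804, 0.4804, -0.3203).
e_1·w_2 = (-0.6405)·2 + (-0.1601)·(-1) + 0.4804·3 + 0.4804·(-1) + (-0.3203)·(-3) = 0.8006.
u_2 = w_2 − 0.8006·e_1 = (2.5128, -0.8718, 2.6154, -1.3846, -2.7436).
‖u_2‖ = 4.8331, so e_2 = (0.5199, -0.1804, 0.5411, -0.2865, -0.5677).
e_1·w_3 = (-0.6405)·4 + (-0.1601)·(-4) + 0.4804·4 + 0.4804·(-4) + (-0.3203)·1 = -2.2418; e_2·w_3 = 0.5199·4 + (-0.1804)·(-4) + 0.5411·4 + (-0.2865)·(-4) + (-0.5677)·1 = 5.5440.
u_3 = w_3 + 2.2418·e_1 − 5.5440·e_2 = (-0.3183, -3.3589, 2.0768, -1.3348, 3.4292).
‖u_3‖ = 5.4072, so e_3 = (-0.0589, -0.6212, 0.3841, -0.2469, 0.6342).
e_1·w_4 = (-0.6405)·(-2) + (-0.1601)·(-2) + 0.4804·(-3) + 0.4804·(-1) + (-0.3203)·1 = -0.6405; e_2·w_4 = 0.5199·(-2) + (-0.1804)·(-2) + 0.5411·(-3) + (-0.2865)·(-1) + (-0.5677)·1 = -2.5837; e_3·w_4 = (-0.0589)·(-2) + (-0.6212)·(-2) + 0.3841·(-3) + (-0.2469)·(-1) + 0.6342·1 = 1.0889.
u_4 = w_4 + 0.6405·e_1 + 2.5837·e_2 − 1.0889·e_3 = (-1.0029, -1.8922, -1.7124, -1.1637, -1.3624).
‖u_4‖ = 3.2755, so e_4 = (-0.3062, -0.5777, -0.5228, -0.3553, -0.4159).
Qᵀb = (4.3235, 3.2150, -0.0244, 1.8630).
Back-substitute: x_4 = 1.8630/3.2755 = 0.5688.
x_3 = (-0.0244 − 1.0889·0.5688)/5.4072 = -0.1190.
x_2 = (3.2150 − 5.5440·(-0.1190) + 2.5837·0.5688)/4.8331 = 1.1058.
x_1 = (4.3235 − 0.8006·1.1058 + 2.2418·(-0.1190) + 0.6405·0.5688)/6.2450 = 0.5661.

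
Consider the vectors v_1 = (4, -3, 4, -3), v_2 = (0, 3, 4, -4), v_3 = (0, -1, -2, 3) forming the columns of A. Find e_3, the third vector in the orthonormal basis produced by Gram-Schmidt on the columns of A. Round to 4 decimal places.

v_1 = (4, -3, 4, -3); ‖v_1‖ = 7.0711, so e_1 = (0.5657, -0.4243, 0.5657, -0.4243).
e_1·v_2 = 0.5657·0 + (-0.4243)·3 + 0.5657·4 + (-0.4243)·(-4) = 2.6870.
u_2 = v_2 − 2.6870·e_1 = (-1.5200, 4.1400, 2.4800, -2.8600).
‖u_2‖ = 5.8121, so e_2 = (-0.2615, 0.7123, 0.4267, -0.4921).
e_1·v_3 = 0.5657·0 + (-0.4243)·(-1) + 0.5657·(-2) + (-0.4243)·3 = -1.9799; e_2·v_3 = (-0.2615)·0 + 0.7123·(-1) + 0.4267·(-2) + (-0.4921)·3 = -3.0420.
u_3 = v_3 + 1.9799·e_1 + 3.0420·e_2 = (0.3245, 0.3268, 0.4180, 0.6631).
‖u_3‖ = 0.9091, so e_3 = (0.3569, 0.3595, 0.4598, 0.7294).

e_3 = (0.3569, 0.3595, 0.4598, 0.7294)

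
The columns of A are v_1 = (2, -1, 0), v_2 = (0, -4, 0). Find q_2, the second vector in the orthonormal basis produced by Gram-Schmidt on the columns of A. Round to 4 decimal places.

v_1 = (2, -1, 0); ‖v_1‖ = 2.2361, so q_1 = (0.8944, -0.4472, 0.0000).
q_1·v_2 = 0.8944·0 + (-0.4472)·(-4) + 0.0000·0 = 1.7889.
u_2 = v_2 − 1.7889·q_1 = (-1.6000, -3.2000, 0.0000).
‖u_2‖ = 3.5777, so q_2 = (-0.4472, -0.8944, 0.0000).

q_2 = (-0.4472, -0.8944, 0.0000)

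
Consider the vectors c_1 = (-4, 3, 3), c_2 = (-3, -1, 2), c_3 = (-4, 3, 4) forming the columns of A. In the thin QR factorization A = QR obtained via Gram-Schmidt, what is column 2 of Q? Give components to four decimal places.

q_1 = c_1/‖c_1‖ = (-4, 3, 3)/5.8310 = (-0.6860, 0.5145, 0.5145).
r_{12} = q_1·c_2 = 2.5725.
u_2 = c_2 − 2.5725·q_1 = (-1.2353, -2.3235, 0.6765).
‖u_2‖ = 2.7170, so q_2 = (-0.4546, -0.8552, 0.2490).

q_2 = (-0.4546, -0.8552, 0.2490)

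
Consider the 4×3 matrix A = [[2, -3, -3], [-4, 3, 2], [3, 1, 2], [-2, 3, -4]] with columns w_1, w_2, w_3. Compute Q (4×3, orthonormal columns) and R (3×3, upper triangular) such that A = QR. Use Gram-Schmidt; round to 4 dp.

w_1 = (2, -4, 3, -2); ‖w_1‖ = 5.7446, so q_1 = (0.3482, -0.6963, 0.5222, -0.3482).
q_1·w_2 = 0.3482·(-3) + (-0.6963)·3 + 0.5222·1 + (-0.3482)·3 = -3.6556.
u_2 = w_2 + 3.6556·q_1 = (-1.7273, 0.4545, 2.9091, 1.7273).
‖u_2‖ = 3.8258, so q_2 = (-0.4515, 0.1188, 0.7604, 0.4515).
q_1·w_3 = 0.3482·(-3) + (-0.6963)·2 + 0.5222·2 + (-0.3482)·(-4) = 0.0000; q_2·w_3 = (-0.4515)·(-3) + 0.1188·2 + 0.7604·2 + 0.4515·(-4) = 1.3069.
u_3 = w_3 + 0.0000·q_1 − 1.3069·q_2 = (-2.4099, 1.8447, 1.0062, -4.5901).
‖u_3‖ = 5.5939, so q_3 = (-0.4308, 0.3298, 0.1799, -0.8205).

Q = [[0.3482, -0.4515, -0.4308], [-0.6963, 0.1188, 0.3298], [0.5222, 0.7604, 0.1799], [-0.3482, 0.4515, -0.8205]], R = [[5.7446, -3.6556, 0.0000], [0.0000, 3.8258, 1.3069], [0.0000, 0.0000, 5.5939]]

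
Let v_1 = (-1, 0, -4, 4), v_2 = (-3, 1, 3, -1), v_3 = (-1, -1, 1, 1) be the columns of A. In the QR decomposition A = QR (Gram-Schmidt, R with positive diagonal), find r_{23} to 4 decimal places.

v_1 = (-1, 0, -4, 4); ‖v_1‖ = 5.7446, so e_1 = (-0.1741, 0.0000, -0.6963, 0.6963).
e_1·v_2 = (-0.1741)·(-3) + 0.0000·1 + (-0.6963)·3 + 0.6963·(-1) = -2.2630.
u_2 = v_2 + 2.2630·e_1 = (-3.3939, 1.0000, 1.4242, 0.5758).
‖u_2‖ = 3.8573, so e_2 = (-0.8799, 0.2592, 0.3692, 0.1493).
r_{23} = e_2·v_3 = 1.1391.

r_{23} = 1.1391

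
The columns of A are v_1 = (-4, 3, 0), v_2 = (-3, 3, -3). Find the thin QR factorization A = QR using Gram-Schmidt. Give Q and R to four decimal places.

Q = [[-0.8000, 0.1177], [0.6000, 0.1569], [0.0000, -0.9806]], R = [[5.0000, 4.2000], [0.0000, 3.0594]]

e_1 = v_1/‖v_1‖ = (-4, 3, 0)/5.0000 = (-0.8000, 0.6000, 0.0000).
r_{12} = e_1·v_2 = 4.2000.
u_2 = v_2 − 4.2000·e_1 = (0.3600, 0.4800, -3.0000).
‖u_2‖ = 3.0594, so e_2 = (0.1177, 0.1569, -0.9806).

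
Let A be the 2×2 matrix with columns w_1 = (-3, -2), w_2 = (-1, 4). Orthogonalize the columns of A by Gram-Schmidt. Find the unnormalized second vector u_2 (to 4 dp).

w_1 = (-3, -2); ‖w_1‖ = 3.6056, so q_1 = (-0.8321, -0.5547).
q_1·w_2 = (-0.8321)·(-1) + (-0.5547)·4 = -1.3868.
u_2 = w_2 + 1.3868·q_1 = (-2.1538, 3.2308).

u_2 = (-2.1538, 3.2308)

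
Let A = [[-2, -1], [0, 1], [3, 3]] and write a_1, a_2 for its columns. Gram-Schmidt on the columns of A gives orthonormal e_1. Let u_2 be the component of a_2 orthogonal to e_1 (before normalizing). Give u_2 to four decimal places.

a_1 = (-2, 0, 3); ‖a_1‖ = 3.6056, so e_1 = (-0.5547, 0.0000, 0.8321).
e_1·a_2 = (-0.5547)·(-1) + 0.0000·1 + 0.8321·3 = 3.0509.
u_2 = a_2 − 3.0509·e_1 = (0.6923, 1.0000, 0.4615).

u_2 = (0.6923, 1.0000, 0.4615)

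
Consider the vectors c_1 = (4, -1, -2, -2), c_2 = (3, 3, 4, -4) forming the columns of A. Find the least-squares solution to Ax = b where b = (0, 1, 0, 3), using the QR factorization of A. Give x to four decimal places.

x = (-0.2301, -0.1386)

q_1 = c_1/‖c_1‖ = (4, -1, -2, -2)/5.0000 = (0.8000, -0.2000, -0.4000, -0.4000).
r_{12} = q_1·c_2 = 1.8000.
u_2 = c_2 − 1.8000·q_1 = (1.5600, 3.3600, 4.7200, -3.2800).
‖u_2‖ = 6.8381, so q_2 = (0.2281, 0.4914, 0.6902, -0.4797).
Qᵀb = (-1.4000, -0.9476).
Back-substitute: x_2 = -0.9476/6.8381 = -0.1386.
x_1 = (-1.4000 − 1.8000·(-0.1386))/5.0000 = -0.2301.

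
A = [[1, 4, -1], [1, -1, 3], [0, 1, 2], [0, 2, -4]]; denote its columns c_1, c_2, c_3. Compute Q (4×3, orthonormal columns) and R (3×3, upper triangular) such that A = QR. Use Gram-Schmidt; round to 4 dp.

Q = [[0.7071, 0.5976, 0.0781], [0.7071, -0.5976, -0.0781], [0.0000, 0.2390, 0.7970], [0.0000, 0.4781, -0.5938]], R = [[1.4142, 2.1213, 1.4142], [0.0000, 4.1833, -3.8247], [0.0000, 0.0000, 3.6567]]

q_1 = c_1/‖c_1‖ = (1, 1, 0, 0)/1.4142 = (0.7071, 0.7071, 0.0000, 0.0000).
r_{12} = q_1·c_2 = 2.1213.
u_2 = c_2 − 2.1213·q_1 = (2.5000, -2.5000, 1.0000, 2.0000).
‖u_2‖ = 4.1833, so q_2 = (0.5976, -0.5976, 0.2390, 0.4781).
r_{13} = q_1·c_3 = 1.4142; r_{23} = q_2·c_3 = -3.8247.
u_3 = c_3 − 1.4142·q_1 + 3.8247·q_2 = (0.2857, -0.2857, 2.9143, -2.1714).
‖u_3‖ = 3.6567, so q_3 = (0.0781, -0.0781, 0.7970, -0.5938).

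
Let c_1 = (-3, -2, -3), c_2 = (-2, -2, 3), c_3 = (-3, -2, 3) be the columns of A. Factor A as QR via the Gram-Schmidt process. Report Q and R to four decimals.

c_1 = (-3, -2, -3); ‖c_1‖ = 4.6904, so e_1 = (-0.6396, -0.4264, -0.6396).
e_1·c_2 = (-0.6396)·(-2) + (-0.4264)·(-2) + (-0.6396)·3 = 0.2132.
u_2 = c_2 − 0.2132·e_1 = (-1.8636, -1.9091, 3.1364).
‖u_2‖ = 4.1176, so e_2 = (-0.4526, -0.4636, 0.7617).
e_1·c_3 = (-0.6396)·(-3) + (-0.4264)·(-2) + (-0.6396)·3 = 0.8528; e_2·c_3 = (-0.4526)·(-3) + (-0.4636)·(-2) + 0.7617·3 = 4.5702.
u_3 = c_3 − 0.8528·e_1 − 4.5702·e_2 = (-0.3861, 0.4826, 0.0643).
‖u_3‖ = 0.6213, so e_3 = (-0.6213, 0.7767, 0.1036).

Q = [[-0.6396, -0.4526, -0.6213], [-0.4264, -0.4636, 0.7767], [-0.6396, 0.7617, 0.1036]], R = [[4.6904, 0.2132, 0.8528], [0.0000, 4.1176, 4.5702], [0.0000, 0.0000, 0.6213]]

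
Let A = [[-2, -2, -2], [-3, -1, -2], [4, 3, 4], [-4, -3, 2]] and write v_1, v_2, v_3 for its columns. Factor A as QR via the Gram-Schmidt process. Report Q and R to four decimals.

v_1 = (-2, -3, 4, -4); ‖v_1‖ = 6.7082, so e_1 = (-0.2981, -0.4472, 0.5963, -0.5963).
e_1·v_2 = (-0.2981)·(-2) + (-0.4472)·(-1) + 0.5963·3 + (-0.5963)·(-3) = 4.6212.
u_2 = v_2 − 4.6212·e_1 = (-0.6222, 1.0667, 0.2444, -0.2444).
‖u_2‖ = 1.2824, so e_2 = (-0.4852, 0.8318, 0.1906, -0.1906).
e_1·v_3 = (-0.2981)·(-2) + (-0.4472)·(-2) + 0.5963·4 + (-0.5963)·2 = 2.6833; e_2·v_3 = (-0.4852)·(-2) + 0.8318·(-2) + 0.1906·4 + (-0.1906)·2 = -0.3119.
u_3 = v_3 − 2.6833·e_1 + 0.3119·e_2 = (-1.3514, -0.5405, 2.4595, 3.5405).
‖u_3‖ = 4.5500, so e_3 = (-0.2970, -0.1188, 0.5405, 0.7781).

Q = [[-0.2981, -0.4852, -0.2970], [-0.4472, 0.8318, -0.1188], [0.5963, 0.1906, 0.5405], [-0.5963, -0.1906, 0.7781]], R = [[6.7082, 4.6212, 2.6833], [0.0000, 1.2824, -0.3119], [0.0000, 0.0000, 4.5500]]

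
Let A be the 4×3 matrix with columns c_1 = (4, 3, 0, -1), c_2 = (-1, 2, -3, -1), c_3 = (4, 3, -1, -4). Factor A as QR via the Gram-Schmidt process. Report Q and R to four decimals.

Q = [[0.7845, -0.3818, 0.0374], [0.5883, 0.4320, -0.3601], [0.0000, -0.7837, 0.0576], [-0.1961, -0.2311, -0.9304]], R = [[5.0990, 0.5883, 5.6874], [0.0000, 3.8280, 1.4770], [0.0000, 0.0000, 2.7336]]

q_1 = c_1/‖c_1‖ = (4, 3, 0, -1)/5.0990 = (0.7845, 0.5883, 0.0000, -0.1961).
r_{12} = q_1·c_2 = 0.5883.
u_2 = c_2 − 0.5883·q_1 = (-1.4615, 1.6538, -3.0000, -0.8846).
‖u_2‖ = 3.8280, so q_2 = (-0.3818, 0.4320, -0.7837, -0.2311).
r_{13} = q_1·c_3 = 5.6874; r_{23} = q_2·c_3 = 1.4770.
u_3 = c_3 − 5.6874·q_1 − 1.4770·q_2 = (0.1024, -0.9843, 0.1575, -2.5433).
‖u_3‖ = 2.7336, so q_3 = (0.0374, -0.3601, 0.0576, -0.9304).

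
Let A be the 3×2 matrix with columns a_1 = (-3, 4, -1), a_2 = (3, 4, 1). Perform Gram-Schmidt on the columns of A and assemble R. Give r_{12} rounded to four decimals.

a_1 = (-3, 4, -1); ‖a_1‖ = 5.0990, so q_1 = (-0.5883, 0.7845, -0.1961).
r_{12} = q_1·a_2 = 1.1767.

r_{12} = 1.1767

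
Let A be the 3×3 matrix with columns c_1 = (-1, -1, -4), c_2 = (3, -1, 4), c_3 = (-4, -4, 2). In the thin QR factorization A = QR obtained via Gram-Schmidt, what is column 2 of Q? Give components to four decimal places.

c_1 = (-1, -1, -4); ‖c_1‖ = 4.2426, so e_1 = (-0.2357, -0.2357, -0.9428).
e_1·c_2 = (-0.2357)·3 + (-0.2357)·(-1) + (-0.9428)·4 = -4.2426.
u_2 = c_2 + 4.2426·e_1 = (2.0000, -2.0000, 0.0000).
‖u_2‖ = 2.8284, so e_2 = (0.7071, -0.7071, 0.0000).

e_2 = (0.7071, -0.7071, 0.0000)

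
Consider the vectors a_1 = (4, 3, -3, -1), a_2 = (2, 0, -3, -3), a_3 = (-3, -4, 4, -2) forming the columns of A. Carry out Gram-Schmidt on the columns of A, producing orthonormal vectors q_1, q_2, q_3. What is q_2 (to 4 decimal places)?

q_2 = (-0.0879, -0.5272, -0.3954, -0.7469)

a_1 = (4, 3, -3, -1); ‖a_1‖ = 5.9161, so q_1 = (0.6761, 0.5071, -0.5071, -0.1690).
q_1·a_2 = 0.6761·2 + 0.5071·0 + (-0.5071)·(-3) + (-0.1690)·(-3) = 3.3806.
u_2 = a_2 − 3.3806·q_1 = (-0.2857, -1.7143, -1.2857, -2.4286).
‖u_2‖ = 3.2514, so q_2 = (-0.0879, -0.5272, -0.3954, -0.7469).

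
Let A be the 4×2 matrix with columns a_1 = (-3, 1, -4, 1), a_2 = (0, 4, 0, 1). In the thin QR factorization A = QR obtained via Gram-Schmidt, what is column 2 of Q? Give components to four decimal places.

q_1 = a_1/‖a_1‖ = (-3, 1, -4, 1)/5.1962 = (-0.5774, 0.1925, -0.7698, 0.1925).
r_{12} = q_1·a_2 = 0.9623.
u_2 = a_2 − 0.9623·q_1 = (0.5556, 3.8148, 0.7407, 0.8148).
‖u_2‖ = 4.0092, so q_2 = (0.1386, 0.9515, 0.1848, 0.2032).

q_2 = (0.1386, 0.9515, 0.1848, 0.2032)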